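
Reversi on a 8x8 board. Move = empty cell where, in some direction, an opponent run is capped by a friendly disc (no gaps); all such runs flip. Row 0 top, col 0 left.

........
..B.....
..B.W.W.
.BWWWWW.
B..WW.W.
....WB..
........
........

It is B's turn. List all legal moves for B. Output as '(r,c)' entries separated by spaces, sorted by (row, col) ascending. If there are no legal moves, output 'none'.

Answer: (3,7) (4,2) (5,3)

Derivation:
(1,3): no bracket -> illegal
(1,4): no bracket -> illegal
(1,5): no bracket -> illegal
(1,6): no bracket -> illegal
(1,7): no bracket -> illegal
(2,1): no bracket -> illegal
(2,3): no bracket -> illegal
(2,5): no bracket -> illegal
(2,7): no bracket -> illegal
(3,7): flips 6 -> legal
(4,1): no bracket -> illegal
(4,2): flips 1 -> legal
(4,5): no bracket -> illegal
(4,7): no bracket -> illegal
(5,2): no bracket -> illegal
(5,3): flips 1 -> legal
(5,6): no bracket -> illegal
(5,7): no bracket -> illegal
(6,3): no bracket -> illegal
(6,4): no bracket -> illegal
(6,5): no bracket -> illegal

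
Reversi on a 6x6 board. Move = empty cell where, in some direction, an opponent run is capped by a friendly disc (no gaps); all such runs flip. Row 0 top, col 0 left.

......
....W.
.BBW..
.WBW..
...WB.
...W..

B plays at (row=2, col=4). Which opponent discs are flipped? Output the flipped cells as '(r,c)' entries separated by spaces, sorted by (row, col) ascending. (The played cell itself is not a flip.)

Dir NW: first cell '.' (not opp) -> no flip
Dir N: opp run (1,4), next='.' -> no flip
Dir NE: first cell '.' (not opp) -> no flip
Dir W: opp run (2,3) capped by B -> flip
Dir E: first cell '.' (not opp) -> no flip
Dir SW: opp run (3,3), next='.' -> no flip
Dir S: first cell '.' (not opp) -> no flip
Dir SE: first cell '.' (not opp) -> no flip

Answer: (2,3)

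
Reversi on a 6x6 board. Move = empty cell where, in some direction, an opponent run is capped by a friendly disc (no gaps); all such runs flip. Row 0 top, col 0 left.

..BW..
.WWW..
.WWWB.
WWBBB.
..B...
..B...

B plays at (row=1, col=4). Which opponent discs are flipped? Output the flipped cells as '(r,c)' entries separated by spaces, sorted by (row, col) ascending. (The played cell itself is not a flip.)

Dir NW: opp run (0,3), next=edge -> no flip
Dir N: first cell '.' (not opp) -> no flip
Dir NE: first cell '.' (not opp) -> no flip
Dir W: opp run (1,3) (1,2) (1,1), next='.' -> no flip
Dir E: first cell '.' (not opp) -> no flip
Dir SW: opp run (2,3) capped by B -> flip
Dir S: first cell 'B' (not opp) -> no flip
Dir SE: first cell '.' (not opp) -> no flip

Answer: (2,3)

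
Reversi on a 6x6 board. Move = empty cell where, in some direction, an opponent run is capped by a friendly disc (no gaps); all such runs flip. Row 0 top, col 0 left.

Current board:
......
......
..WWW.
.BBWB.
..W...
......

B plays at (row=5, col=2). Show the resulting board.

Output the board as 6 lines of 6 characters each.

Answer: ......
......
..WWW.
.BBWB.
..B...
..B...

Derivation:
Place B at (5,2); scan 8 dirs for brackets.
Dir NW: first cell '.' (not opp) -> no flip
Dir N: opp run (4,2) capped by B -> flip
Dir NE: first cell '.' (not opp) -> no flip
Dir W: first cell '.' (not opp) -> no flip
Dir E: first cell '.' (not opp) -> no flip
Dir SW: edge -> no flip
Dir S: edge -> no flip
Dir SE: edge -> no flip
All flips: (4,2)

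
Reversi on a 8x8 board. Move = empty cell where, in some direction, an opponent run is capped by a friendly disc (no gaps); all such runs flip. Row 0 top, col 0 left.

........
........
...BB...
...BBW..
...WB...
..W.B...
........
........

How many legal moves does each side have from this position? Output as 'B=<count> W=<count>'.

-- B to move --
(2,5): no bracket -> illegal
(2,6): flips 1 -> legal
(3,2): flips 1 -> legal
(3,6): flips 1 -> legal
(4,1): no bracket -> illegal
(4,2): flips 1 -> legal
(4,5): no bracket -> illegal
(4,6): flips 1 -> legal
(5,1): no bracket -> illegal
(5,3): flips 1 -> legal
(6,1): flips 2 -> legal
(6,2): no bracket -> illegal
(6,3): no bracket -> illegal
B mobility = 7
-- W to move --
(1,2): no bracket -> illegal
(1,3): flips 3 -> legal
(1,4): no bracket -> illegal
(1,5): no bracket -> illegal
(2,2): no bracket -> illegal
(2,5): flips 1 -> legal
(3,2): flips 2 -> legal
(4,2): no bracket -> illegal
(4,5): flips 1 -> legal
(5,3): flips 1 -> legal
(5,5): no bracket -> illegal
(6,3): no bracket -> illegal
(6,4): no bracket -> illegal
(6,5): flips 1 -> legal
W mobility = 6

Answer: B=7 W=6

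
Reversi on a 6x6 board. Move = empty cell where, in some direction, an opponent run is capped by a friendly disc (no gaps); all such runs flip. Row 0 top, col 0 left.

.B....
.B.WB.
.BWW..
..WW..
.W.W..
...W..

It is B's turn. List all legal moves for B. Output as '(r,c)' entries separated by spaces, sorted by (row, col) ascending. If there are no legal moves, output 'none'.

(0,2): no bracket -> illegal
(0,3): no bracket -> illegal
(0,4): no bracket -> illegal
(1,2): flips 1 -> legal
(2,4): flips 2 -> legal
(3,0): no bracket -> illegal
(3,1): no bracket -> illegal
(3,4): no bracket -> illegal
(4,0): no bracket -> illegal
(4,2): no bracket -> illegal
(4,4): flips 2 -> legal
(5,0): flips 3 -> legal
(5,1): no bracket -> illegal
(5,2): no bracket -> illegal
(5,4): flips 2 -> legal

Answer: (1,2) (2,4) (4,4) (5,0) (5,4)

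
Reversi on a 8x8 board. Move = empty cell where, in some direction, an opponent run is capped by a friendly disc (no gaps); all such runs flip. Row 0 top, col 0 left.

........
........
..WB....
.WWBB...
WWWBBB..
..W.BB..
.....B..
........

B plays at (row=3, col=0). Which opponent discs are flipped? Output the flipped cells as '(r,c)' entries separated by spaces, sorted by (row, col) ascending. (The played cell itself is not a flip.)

Dir NW: edge -> no flip
Dir N: first cell '.' (not opp) -> no flip
Dir NE: first cell '.' (not opp) -> no flip
Dir W: edge -> no flip
Dir E: opp run (3,1) (3,2) capped by B -> flip
Dir SW: edge -> no flip
Dir S: opp run (4,0), next='.' -> no flip
Dir SE: opp run (4,1) (5,2), next='.' -> no flip

Answer: (3,1) (3,2)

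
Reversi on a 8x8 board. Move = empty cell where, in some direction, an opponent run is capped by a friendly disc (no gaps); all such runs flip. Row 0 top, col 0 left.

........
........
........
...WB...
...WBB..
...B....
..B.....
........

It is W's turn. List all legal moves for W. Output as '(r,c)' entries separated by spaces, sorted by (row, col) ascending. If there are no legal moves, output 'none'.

Answer: (2,5) (3,5) (4,6) (5,5) (6,3)

Derivation:
(2,3): no bracket -> illegal
(2,4): no bracket -> illegal
(2,5): flips 1 -> legal
(3,5): flips 1 -> legal
(3,6): no bracket -> illegal
(4,2): no bracket -> illegal
(4,6): flips 2 -> legal
(5,1): no bracket -> illegal
(5,2): no bracket -> illegal
(5,4): no bracket -> illegal
(5,5): flips 1 -> legal
(5,6): no bracket -> illegal
(6,1): no bracket -> illegal
(6,3): flips 1 -> legal
(6,4): no bracket -> illegal
(7,1): no bracket -> illegal
(7,2): no bracket -> illegal
(7,3): no bracket -> illegal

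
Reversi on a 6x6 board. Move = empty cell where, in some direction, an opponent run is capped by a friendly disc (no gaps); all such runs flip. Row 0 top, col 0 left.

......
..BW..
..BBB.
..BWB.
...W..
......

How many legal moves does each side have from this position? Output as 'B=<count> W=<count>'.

-- B to move --
(0,2): flips 1 -> legal
(0,3): flips 1 -> legal
(0,4): flips 1 -> legal
(1,4): flips 1 -> legal
(4,2): flips 1 -> legal
(4,4): flips 1 -> legal
(5,2): flips 1 -> legal
(5,3): flips 2 -> legal
(5,4): flips 1 -> legal
B mobility = 9
-- W to move --
(0,1): no bracket -> illegal
(0,2): no bracket -> illegal
(0,3): no bracket -> illegal
(1,1): flips 2 -> legal
(1,4): no bracket -> illegal
(1,5): flips 1 -> legal
(2,1): flips 1 -> legal
(2,5): flips 1 -> legal
(3,1): flips 2 -> legal
(3,5): flips 2 -> legal
(4,1): no bracket -> illegal
(4,2): no bracket -> illegal
(4,4): no bracket -> illegal
(4,5): no bracket -> illegal
W mobility = 6

Answer: B=9 W=6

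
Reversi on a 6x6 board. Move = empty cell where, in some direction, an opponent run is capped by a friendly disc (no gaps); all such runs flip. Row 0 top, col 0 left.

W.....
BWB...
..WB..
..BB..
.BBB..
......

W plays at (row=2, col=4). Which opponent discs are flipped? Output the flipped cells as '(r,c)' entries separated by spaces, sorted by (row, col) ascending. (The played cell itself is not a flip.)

Dir NW: first cell '.' (not opp) -> no flip
Dir N: first cell '.' (not opp) -> no flip
Dir NE: first cell '.' (not opp) -> no flip
Dir W: opp run (2,3) capped by W -> flip
Dir E: first cell '.' (not opp) -> no flip
Dir SW: opp run (3,3) (4,2), next='.' -> no flip
Dir S: first cell '.' (not opp) -> no flip
Dir SE: first cell '.' (not opp) -> no flip

Answer: (2,3)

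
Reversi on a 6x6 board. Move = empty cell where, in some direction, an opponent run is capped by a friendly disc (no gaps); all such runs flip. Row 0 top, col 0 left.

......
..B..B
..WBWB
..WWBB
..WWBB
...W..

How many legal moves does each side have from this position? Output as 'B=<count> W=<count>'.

Answer: B=8 W=5

Derivation:
-- B to move --
(1,1): flips 2 -> legal
(1,3): flips 1 -> legal
(1,4): flips 1 -> legal
(2,1): flips 1 -> legal
(3,1): flips 2 -> legal
(4,1): flips 3 -> legal
(5,1): flips 3 -> legal
(5,2): flips 4 -> legal
(5,4): no bracket -> illegal
B mobility = 8
-- W to move --
(0,1): no bracket -> illegal
(0,2): flips 1 -> legal
(0,3): no bracket -> illegal
(0,4): no bracket -> illegal
(0,5): no bracket -> illegal
(1,1): no bracket -> illegal
(1,3): flips 1 -> legal
(1,4): flips 1 -> legal
(2,1): no bracket -> illegal
(5,4): flips 2 -> legal
(5,5): flips 1 -> legal
W mobility = 5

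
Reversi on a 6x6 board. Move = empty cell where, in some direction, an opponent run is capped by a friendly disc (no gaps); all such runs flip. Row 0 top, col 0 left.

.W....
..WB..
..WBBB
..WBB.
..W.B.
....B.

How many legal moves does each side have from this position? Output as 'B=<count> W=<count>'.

Answer: B=5 W=6

Derivation:
-- B to move --
(0,0): no bracket -> illegal
(0,2): no bracket -> illegal
(0,3): no bracket -> illegal
(1,0): no bracket -> illegal
(1,1): flips 2 -> legal
(2,1): flips 1 -> legal
(3,1): flips 2 -> legal
(4,1): flips 1 -> legal
(4,3): no bracket -> illegal
(5,1): flips 1 -> legal
(5,2): no bracket -> illegal
(5,3): no bracket -> illegal
B mobility = 5
-- W to move --
(0,2): no bracket -> illegal
(0,3): no bracket -> illegal
(0,4): flips 1 -> legal
(1,4): flips 2 -> legal
(1,5): flips 2 -> legal
(3,5): flips 2 -> legal
(4,3): no bracket -> illegal
(4,5): flips 2 -> legal
(5,3): no bracket -> illegal
(5,5): flips 2 -> legal
W mobility = 6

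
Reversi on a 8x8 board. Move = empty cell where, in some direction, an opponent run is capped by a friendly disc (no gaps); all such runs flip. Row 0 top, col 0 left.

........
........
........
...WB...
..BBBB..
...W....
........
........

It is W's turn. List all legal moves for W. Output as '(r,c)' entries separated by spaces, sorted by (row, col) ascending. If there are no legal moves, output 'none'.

Answer: (3,1) (3,5) (5,1) (5,5)

Derivation:
(2,3): no bracket -> illegal
(2,4): no bracket -> illegal
(2,5): no bracket -> illegal
(3,1): flips 1 -> legal
(3,2): no bracket -> illegal
(3,5): flips 2 -> legal
(3,6): no bracket -> illegal
(4,1): no bracket -> illegal
(4,6): no bracket -> illegal
(5,1): flips 1 -> legal
(5,2): no bracket -> illegal
(5,4): no bracket -> illegal
(5,5): flips 1 -> legal
(5,6): no bracket -> illegal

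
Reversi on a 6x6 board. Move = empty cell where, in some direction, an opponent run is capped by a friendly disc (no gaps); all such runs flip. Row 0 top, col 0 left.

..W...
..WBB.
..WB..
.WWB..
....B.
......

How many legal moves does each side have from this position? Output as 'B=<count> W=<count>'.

-- B to move --
(0,1): flips 1 -> legal
(0,3): no bracket -> illegal
(1,1): flips 2 -> legal
(2,0): no bracket -> illegal
(2,1): flips 1 -> legal
(3,0): flips 2 -> legal
(4,0): flips 2 -> legal
(4,1): flips 1 -> legal
(4,2): no bracket -> illegal
(4,3): no bracket -> illegal
B mobility = 6
-- W to move --
(0,3): no bracket -> illegal
(0,4): flips 1 -> legal
(0,5): flips 2 -> legal
(1,5): flips 2 -> legal
(2,4): flips 2 -> legal
(2,5): no bracket -> illegal
(3,4): flips 2 -> legal
(3,5): no bracket -> illegal
(4,2): no bracket -> illegal
(4,3): no bracket -> illegal
(4,5): no bracket -> illegal
(5,3): no bracket -> illegal
(5,4): no bracket -> illegal
(5,5): flips 2 -> legal
W mobility = 6

Answer: B=6 W=6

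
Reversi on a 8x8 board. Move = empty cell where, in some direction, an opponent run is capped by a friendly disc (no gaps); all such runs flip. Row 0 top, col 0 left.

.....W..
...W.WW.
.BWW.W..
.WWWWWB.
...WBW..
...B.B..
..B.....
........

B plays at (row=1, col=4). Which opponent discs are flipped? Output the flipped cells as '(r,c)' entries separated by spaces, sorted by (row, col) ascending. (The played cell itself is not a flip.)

Answer: (2,5)

Derivation:
Dir NW: first cell '.' (not opp) -> no flip
Dir N: first cell '.' (not opp) -> no flip
Dir NE: opp run (0,5), next=edge -> no flip
Dir W: opp run (1,3), next='.' -> no flip
Dir E: opp run (1,5) (1,6), next='.' -> no flip
Dir SW: opp run (2,3) (3,2), next='.' -> no flip
Dir S: first cell '.' (not opp) -> no flip
Dir SE: opp run (2,5) capped by B -> flip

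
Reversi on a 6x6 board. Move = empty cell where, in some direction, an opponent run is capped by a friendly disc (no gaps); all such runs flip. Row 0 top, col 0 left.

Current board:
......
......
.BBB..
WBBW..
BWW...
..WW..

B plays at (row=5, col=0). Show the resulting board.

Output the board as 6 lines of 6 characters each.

Place B at (5,0); scan 8 dirs for brackets.
Dir NW: edge -> no flip
Dir N: first cell 'B' (not opp) -> no flip
Dir NE: opp run (4,1) capped by B -> flip
Dir W: edge -> no flip
Dir E: first cell '.' (not opp) -> no flip
Dir SW: edge -> no flip
Dir S: edge -> no flip
Dir SE: edge -> no flip
All flips: (4,1)

Answer: ......
......
.BBB..
WBBW..
BBW...
B.WW..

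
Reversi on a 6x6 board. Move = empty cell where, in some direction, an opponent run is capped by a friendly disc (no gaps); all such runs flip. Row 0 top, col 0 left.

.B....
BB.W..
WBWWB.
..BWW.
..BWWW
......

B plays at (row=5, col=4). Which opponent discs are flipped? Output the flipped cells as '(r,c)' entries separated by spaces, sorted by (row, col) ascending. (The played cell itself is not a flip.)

Dir NW: opp run (4,3) capped by B -> flip
Dir N: opp run (4,4) (3,4) capped by B -> flip
Dir NE: opp run (4,5), next=edge -> no flip
Dir W: first cell '.' (not opp) -> no flip
Dir E: first cell '.' (not opp) -> no flip
Dir SW: edge -> no flip
Dir S: edge -> no flip
Dir SE: edge -> no flip

Answer: (3,4) (4,3) (4,4)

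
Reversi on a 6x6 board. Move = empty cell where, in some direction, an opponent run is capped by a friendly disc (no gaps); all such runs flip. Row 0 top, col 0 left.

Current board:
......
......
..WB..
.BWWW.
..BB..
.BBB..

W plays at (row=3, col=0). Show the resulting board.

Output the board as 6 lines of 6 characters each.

Place W at (3,0); scan 8 dirs for brackets.
Dir NW: edge -> no flip
Dir N: first cell '.' (not opp) -> no flip
Dir NE: first cell '.' (not opp) -> no flip
Dir W: edge -> no flip
Dir E: opp run (3,1) capped by W -> flip
Dir SW: edge -> no flip
Dir S: first cell '.' (not opp) -> no flip
Dir SE: first cell '.' (not opp) -> no flip
All flips: (3,1)

Answer: ......
......
..WB..
WWWWW.
..BB..
.BBB..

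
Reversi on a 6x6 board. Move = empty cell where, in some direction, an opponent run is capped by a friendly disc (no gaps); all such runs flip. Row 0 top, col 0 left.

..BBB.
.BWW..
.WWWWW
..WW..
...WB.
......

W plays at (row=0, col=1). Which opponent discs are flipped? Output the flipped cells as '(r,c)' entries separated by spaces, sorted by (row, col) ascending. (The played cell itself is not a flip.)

Dir NW: edge -> no flip
Dir N: edge -> no flip
Dir NE: edge -> no flip
Dir W: first cell '.' (not opp) -> no flip
Dir E: opp run (0,2) (0,3) (0,4), next='.' -> no flip
Dir SW: first cell '.' (not opp) -> no flip
Dir S: opp run (1,1) capped by W -> flip
Dir SE: first cell 'W' (not opp) -> no flip

Answer: (1,1)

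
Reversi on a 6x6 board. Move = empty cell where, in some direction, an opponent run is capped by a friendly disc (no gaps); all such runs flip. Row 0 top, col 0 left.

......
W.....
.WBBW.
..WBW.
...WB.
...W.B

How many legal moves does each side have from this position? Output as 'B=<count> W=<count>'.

Answer: B=9 W=7

Derivation:
-- B to move --
(0,0): no bracket -> illegal
(0,1): no bracket -> illegal
(1,1): no bracket -> illegal
(1,2): no bracket -> illegal
(1,3): no bracket -> illegal
(1,4): flips 2 -> legal
(1,5): flips 1 -> legal
(2,0): flips 1 -> legal
(2,5): flips 1 -> legal
(3,0): no bracket -> illegal
(3,1): flips 1 -> legal
(3,5): flips 1 -> legal
(4,1): flips 1 -> legal
(4,2): flips 2 -> legal
(4,5): flips 1 -> legal
(5,2): no bracket -> illegal
(5,4): no bracket -> illegal
B mobility = 9
-- W to move --
(1,1): no bracket -> illegal
(1,2): flips 2 -> legal
(1,3): flips 2 -> legal
(1,4): flips 1 -> legal
(3,1): no bracket -> illegal
(3,5): flips 1 -> legal
(4,2): flips 1 -> legal
(4,5): flips 1 -> legal
(5,4): flips 1 -> legal
W mobility = 7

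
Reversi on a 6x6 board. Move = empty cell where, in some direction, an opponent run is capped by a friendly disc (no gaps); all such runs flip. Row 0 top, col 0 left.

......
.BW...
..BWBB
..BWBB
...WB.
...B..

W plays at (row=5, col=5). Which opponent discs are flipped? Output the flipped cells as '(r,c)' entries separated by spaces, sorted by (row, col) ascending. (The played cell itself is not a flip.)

Dir NW: opp run (4,4) capped by W -> flip
Dir N: first cell '.' (not opp) -> no flip
Dir NE: edge -> no flip
Dir W: first cell '.' (not opp) -> no flip
Dir E: edge -> no flip
Dir SW: edge -> no flip
Dir S: edge -> no flip
Dir SE: edge -> no flip

Answer: (4,4)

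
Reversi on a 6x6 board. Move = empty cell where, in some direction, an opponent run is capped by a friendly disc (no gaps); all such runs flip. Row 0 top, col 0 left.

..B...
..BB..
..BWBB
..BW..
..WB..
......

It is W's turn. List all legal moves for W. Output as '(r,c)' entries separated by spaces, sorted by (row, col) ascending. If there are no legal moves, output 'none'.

Answer: (0,1) (0,3) (1,1) (1,5) (2,1) (3,1) (4,1) (4,4) (5,3)

Derivation:
(0,1): flips 1 -> legal
(0,3): flips 1 -> legal
(0,4): no bracket -> illegal
(1,1): flips 1 -> legal
(1,4): no bracket -> illegal
(1,5): flips 1 -> legal
(2,1): flips 1 -> legal
(3,1): flips 1 -> legal
(3,4): no bracket -> illegal
(3,5): no bracket -> illegal
(4,1): flips 1 -> legal
(4,4): flips 1 -> legal
(5,2): no bracket -> illegal
(5,3): flips 1 -> legal
(5,4): no bracket -> illegal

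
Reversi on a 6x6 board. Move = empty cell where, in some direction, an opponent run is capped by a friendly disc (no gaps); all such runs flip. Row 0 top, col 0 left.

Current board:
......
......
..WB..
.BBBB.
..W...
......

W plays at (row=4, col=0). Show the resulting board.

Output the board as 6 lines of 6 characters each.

Place W at (4,0); scan 8 dirs for brackets.
Dir NW: edge -> no flip
Dir N: first cell '.' (not opp) -> no flip
Dir NE: opp run (3,1) capped by W -> flip
Dir W: edge -> no flip
Dir E: first cell '.' (not opp) -> no flip
Dir SW: edge -> no flip
Dir S: first cell '.' (not opp) -> no flip
Dir SE: first cell '.' (not opp) -> no flip
All flips: (3,1)

Answer: ......
......
..WB..
.WBBB.
W.W...
......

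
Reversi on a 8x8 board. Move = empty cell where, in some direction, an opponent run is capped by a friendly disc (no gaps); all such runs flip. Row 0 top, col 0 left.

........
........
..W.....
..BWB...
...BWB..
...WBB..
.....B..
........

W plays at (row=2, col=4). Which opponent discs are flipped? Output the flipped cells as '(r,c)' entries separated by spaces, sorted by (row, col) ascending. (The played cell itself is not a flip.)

Answer: (3,4)

Derivation:
Dir NW: first cell '.' (not opp) -> no flip
Dir N: first cell '.' (not opp) -> no flip
Dir NE: first cell '.' (not opp) -> no flip
Dir W: first cell '.' (not opp) -> no flip
Dir E: first cell '.' (not opp) -> no flip
Dir SW: first cell 'W' (not opp) -> no flip
Dir S: opp run (3,4) capped by W -> flip
Dir SE: first cell '.' (not opp) -> no flip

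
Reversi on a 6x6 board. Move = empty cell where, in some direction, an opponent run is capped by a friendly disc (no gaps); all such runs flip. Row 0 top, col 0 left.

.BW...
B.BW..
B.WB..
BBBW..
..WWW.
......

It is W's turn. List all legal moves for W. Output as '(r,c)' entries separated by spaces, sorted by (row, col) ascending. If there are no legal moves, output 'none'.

(0,0): flips 1 -> legal
(0,3): no bracket -> illegal
(1,1): flips 1 -> legal
(1,4): no bracket -> illegal
(2,1): flips 1 -> legal
(2,4): flips 1 -> legal
(3,4): no bracket -> illegal
(4,0): flips 1 -> legal
(4,1): no bracket -> illegal

Answer: (0,0) (1,1) (2,1) (2,4) (4,0)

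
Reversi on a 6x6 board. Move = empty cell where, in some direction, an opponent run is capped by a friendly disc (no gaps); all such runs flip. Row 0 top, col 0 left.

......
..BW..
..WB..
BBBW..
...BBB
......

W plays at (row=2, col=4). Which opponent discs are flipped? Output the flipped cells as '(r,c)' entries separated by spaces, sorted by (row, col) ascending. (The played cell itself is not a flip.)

Dir NW: first cell 'W' (not opp) -> no flip
Dir N: first cell '.' (not opp) -> no flip
Dir NE: first cell '.' (not opp) -> no flip
Dir W: opp run (2,3) capped by W -> flip
Dir E: first cell '.' (not opp) -> no flip
Dir SW: first cell 'W' (not opp) -> no flip
Dir S: first cell '.' (not opp) -> no flip
Dir SE: first cell '.' (not opp) -> no flip

Answer: (2,3)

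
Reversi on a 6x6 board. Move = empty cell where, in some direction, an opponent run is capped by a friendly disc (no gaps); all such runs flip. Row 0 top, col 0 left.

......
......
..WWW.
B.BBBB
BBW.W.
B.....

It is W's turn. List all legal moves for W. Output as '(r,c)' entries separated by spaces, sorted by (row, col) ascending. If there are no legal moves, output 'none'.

Answer: (4,3) (4,5)

Derivation:
(2,0): no bracket -> illegal
(2,1): no bracket -> illegal
(2,5): no bracket -> illegal
(3,1): no bracket -> illegal
(4,3): flips 1 -> legal
(4,5): flips 1 -> legal
(5,1): no bracket -> illegal
(5,2): no bracket -> illegal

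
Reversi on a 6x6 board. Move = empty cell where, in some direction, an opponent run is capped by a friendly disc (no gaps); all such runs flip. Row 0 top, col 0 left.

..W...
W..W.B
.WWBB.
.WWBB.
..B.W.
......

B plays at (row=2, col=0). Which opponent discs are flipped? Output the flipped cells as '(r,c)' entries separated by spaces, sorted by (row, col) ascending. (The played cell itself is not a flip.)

Dir NW: edge -> no flip
Dir N: opp run (1,0), next='.' -> no flip
Dir NE: first cell '.' (not opp) -> no flip
Dir W: edge -> no flip
Dir E: opp run (2,1) (2,2) capped by B -> flip
Dir SW: edge -> no flip
Dir S: first cell '.' (not opp) -> no flip
Dir SE: opp run (3,1) capped by B -> flip

Answer: (2,1) (2,2) (3,1)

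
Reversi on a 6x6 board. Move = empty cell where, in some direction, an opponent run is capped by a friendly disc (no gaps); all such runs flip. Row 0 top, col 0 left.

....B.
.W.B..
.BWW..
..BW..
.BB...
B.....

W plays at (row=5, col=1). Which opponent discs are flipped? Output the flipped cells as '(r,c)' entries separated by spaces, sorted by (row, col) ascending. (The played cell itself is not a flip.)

Answer: (4,2)

Derivation:
Dir NW: first cell '.' (not opp) -> no flip
Dir N: opp run (4,1), next='.' -> no flip
Dir NE: opp run (4,2) capped by W -> flip
Dir W: opp run (5,0), next=edge -> no flip
Dir E: first cell '.' (not opp) -> no flip
Dir SW: edge -> no flip
Dir S: edge -> no flip
Dir SE: edge -> no flip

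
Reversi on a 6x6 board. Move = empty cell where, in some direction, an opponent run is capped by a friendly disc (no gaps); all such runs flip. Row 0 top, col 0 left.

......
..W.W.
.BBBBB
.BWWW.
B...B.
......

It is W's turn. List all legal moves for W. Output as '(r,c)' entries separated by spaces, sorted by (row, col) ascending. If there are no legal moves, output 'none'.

(1,0): flips 1 -> legal
(1,1): flips 1 -> legal
(1,3): flips 1 -> legal
(1,5): flips 1 -> legal
(2,0): no bracket -> illegal
(3,0): flips 2 -> legal
(3,5): no bracket -> illegal
(4,1): no bracket -> illegal
(4,2): no bracket -> illegal
(4,3): no bracket -> illegal
(4,5): no bracket -> illegal
(5,0): no bracket -> illegal
(5,1): no bracket -> illegal
(5,3): no bracket -> illegal
(5,4): flips 1 -> legal
(5,5): flips 1 -> legal

Answer: (1,0) (1,1) (1,3) (1,5) (3,0) (5,4) (5,5)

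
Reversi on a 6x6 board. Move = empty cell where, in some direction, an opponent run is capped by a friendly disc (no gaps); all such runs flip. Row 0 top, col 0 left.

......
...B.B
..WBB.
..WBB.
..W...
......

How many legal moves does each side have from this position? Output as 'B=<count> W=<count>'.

Answer: B=5 W=5

Derivation:
-- B to move --
(1,1): flips 1 -> legal
(1,2): no bracket -> illegal
(2,1): flips 1 -> legal
(3,1): flips 2 -> legal
(4,1): flips 1 -> legal
(4,3): no bracket -> illegal
(5,1): flips 1 -> legal
(5,2): no bracket -> illegal
(5,3): no bracket -> illegal
B mobility = 5
-- W to move --
(0,2): no bracket -> illegal
(0,3): no bracket -> illegal
(0,4): flips 1 -> legal
(0,5): no bracket -> illegal
(1,2): no bracket -> illegal
(1,4): flips 1 -> legal
(2,5): flips 2 -> legal
(3,5): flips 2 -> legal
(4,3): no bracket -> illegal
(4,4): flips 1 -> legal
(4,5): no bracket -> illegal
W mobility = 5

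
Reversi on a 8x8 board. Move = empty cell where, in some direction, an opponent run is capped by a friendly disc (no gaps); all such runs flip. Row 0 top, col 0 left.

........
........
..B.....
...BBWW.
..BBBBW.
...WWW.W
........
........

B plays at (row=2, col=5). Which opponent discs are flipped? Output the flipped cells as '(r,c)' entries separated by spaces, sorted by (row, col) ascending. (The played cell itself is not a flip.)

Answer: (3,5)

Derivation:
Dir NW: first cell '.' (not opp) -> no flip
Dir N: first cell '.' (not opp) -> no flip
Dir NE: first cell '.' (not opp) -> no flip
Dir W: first cell '.' (not opp) -> no flip
Dir E: first cell '.' (not opp) -> no flip
Dir SW: first cell 'B' (not opp) -> no flip
Dir S: opp run (3,5) capped by B -> flip
Dir SE: opp run (3,6), next='.' -> no flip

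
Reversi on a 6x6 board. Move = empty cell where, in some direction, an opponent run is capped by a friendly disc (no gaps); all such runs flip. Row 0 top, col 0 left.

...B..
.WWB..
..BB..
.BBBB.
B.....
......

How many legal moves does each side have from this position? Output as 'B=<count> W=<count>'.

-- B to move --
(0,0): flips 1 -> legal
(0,1): flips 1 -> legal
(0,2): flips 1 -> legal
(1,0): flips 2 -> legal
(2,0): no bracket -> illegal
(2,1): flips 1 -> legal
B mobility = 5
-- W to move --
(0,2): no bracket -> illegal
(0,4): no bracket -> illegal
(1,4): flips 1 -> legal
(2,0): no bracket -> illegal
(2,1): no bracket -> illegal
(2,4): no bracket -> illegal
(2,5): no bracket -> illegal
(3,0): no bracket -> illegal
(3,5): no bracket -> illegal
(4,1): no bracket -> illegal
(4,2): flips 2 -> legal
(4,3): no bracket -> illegal
(4,4): flips 2 -> legal
(4,5): flips 2 -> legal
(5,0): no bracket -> illegal
(5,1): no bracket -> illegal
W mobility = 4

Answer: B=5 W=4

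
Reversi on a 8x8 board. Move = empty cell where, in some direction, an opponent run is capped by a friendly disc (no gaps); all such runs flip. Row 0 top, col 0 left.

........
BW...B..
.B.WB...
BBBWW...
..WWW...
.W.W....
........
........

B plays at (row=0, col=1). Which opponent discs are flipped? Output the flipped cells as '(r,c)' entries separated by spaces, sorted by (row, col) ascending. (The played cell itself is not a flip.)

Answer: (1,1)

Derivation:
Dir NW: edge -> no flip
Dir N: edge -> no flip
Dir NE: edge -> no flip
Dir W: first cell '.' (not opp) -> no flip
Dir E: first cell '.' (not opp) -> no flip
Dir SW: first cell 'B' (not opp) -> no flip
Dir S: opp run (1,1) capped by B -> flip
Dir SE: first cell '.' (not opp) -> no flip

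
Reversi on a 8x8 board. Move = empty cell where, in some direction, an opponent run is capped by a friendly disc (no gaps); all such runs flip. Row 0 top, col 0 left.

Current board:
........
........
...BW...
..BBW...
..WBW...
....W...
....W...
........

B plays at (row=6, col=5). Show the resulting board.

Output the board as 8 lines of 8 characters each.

Place B at (6,5); scan 8 dirs for brackets.
Dir NW: opp run (5,4) capped by B -> flip
Dir N: first cell '.' (not opp) -> no flip
Dir NE: first cell '.' (not opp) -> no flip
Dir W: opp run (6,4), next='.' -> no flip
Dir E: first cell '.' (not opp) -> no flip
Dir SW: first cell '.' (not opp) -> no flip
Dir S: first cell '.' (not opp) -> no flip
Dir SE: first cell '.' (not opp) -> no flip
All flips: (5,4)

Answer: ........
........
...BW...
..BBW...
..WBW...
....B...
....WB..
........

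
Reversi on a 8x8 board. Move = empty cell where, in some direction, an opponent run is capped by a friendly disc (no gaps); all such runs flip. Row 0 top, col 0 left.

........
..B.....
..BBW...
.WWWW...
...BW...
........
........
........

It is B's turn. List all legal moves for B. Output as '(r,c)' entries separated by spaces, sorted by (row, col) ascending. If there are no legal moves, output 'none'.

Answer: (2,1) (2,5) (4,0) (4,1) (4,2) (4,5) (5,5)

Derivation:
(1,3): no bracket -> illegal
(1,4): no bracket -> illegal
(1,5): no bracket -> illegal
(2,0): no bracket -> illegal
(2,1): flips 1 -> legal
(2,5): flips 2 -> legal
(3,0): no bracket -> illegal
(3,5): no bracket -> illegal
(4,0): flips 1 -> legal
(4,1): flips 1 -> legal
(4,2): flips 1 -> legal
(4,5): flips 2 -> legal
(5,3): no bracket -> illegal
(5,4): no bracket -> illegal
(5,5): flips 2 -> legal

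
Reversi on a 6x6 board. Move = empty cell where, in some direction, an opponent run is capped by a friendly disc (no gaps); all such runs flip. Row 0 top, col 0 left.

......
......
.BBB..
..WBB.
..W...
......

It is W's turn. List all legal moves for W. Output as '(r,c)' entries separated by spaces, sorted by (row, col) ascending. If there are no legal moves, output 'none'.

(1,0): flips 1 -> legal
(1,1): no bracket -> illegal
(1,2): flips 1 -> legal
(1,3): no bracket -> illegal
(1,4): flips 1 -> legal
(2,0): no bracket -> illegal
(2,4): flips 1 -> legal
(2,5): no bracket -> illegal
(3,0): no bracket -> illegal
(3,1): no bracket -> illegal
(3,5): flips 2 -> legal
(4,3): no bracket -> illegal
(4,4): no bracket -> illegal
(4,5): no bracket -> illegal

Answer: (1,0) (1,2) (1,4) (2,4) (3,5)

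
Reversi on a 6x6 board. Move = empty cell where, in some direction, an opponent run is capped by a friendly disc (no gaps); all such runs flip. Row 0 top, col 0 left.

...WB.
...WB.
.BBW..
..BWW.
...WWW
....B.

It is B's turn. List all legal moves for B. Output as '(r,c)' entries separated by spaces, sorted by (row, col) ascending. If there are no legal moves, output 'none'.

(0,2): flips 1 -> legal
(1,2): flips 1 -> legal
(2,4): flips 3 -> legal
(2,5): no bracket -> illegal
(3,5): flips 2 -> legal
(4,2): no bracket -> illegal
(5,2): no bracket -> illegal
(5,3): no bracket -> illegal
(5,5): flips 2 -> legal

Answer: (0,2) (1,2) (2,4) (3,5) (5,5)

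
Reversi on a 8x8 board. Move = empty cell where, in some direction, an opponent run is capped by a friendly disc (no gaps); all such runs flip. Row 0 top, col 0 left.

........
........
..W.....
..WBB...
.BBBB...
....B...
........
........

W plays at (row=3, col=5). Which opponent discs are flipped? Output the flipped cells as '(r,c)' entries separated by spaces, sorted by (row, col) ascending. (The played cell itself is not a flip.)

Dir NW: first cell '.' (not opp) -> no flip
Dir N: first cell '.' (not opp) -> no flip
Dir NE: first cell '.' (not opp) -> no flip
Dir W: opp run (3,4) (3,3) capped by W -> flip
Dir E: first cell '.' (not opp) -> no flip
Dir SW: opp run (4,4), next='.' -> no flip
Dir S: first cell '.' (not opp) -> no flip
Dir SE: first cell '.' (not opp) -> no flip

Answer: (3,3) (3,4)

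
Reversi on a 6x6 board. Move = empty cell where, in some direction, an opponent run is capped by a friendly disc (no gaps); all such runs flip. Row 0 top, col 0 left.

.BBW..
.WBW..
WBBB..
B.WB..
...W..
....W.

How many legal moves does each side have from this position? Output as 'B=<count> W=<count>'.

Answer: B=9 W=8

Derivation:
-- B to move --
(0,0): flips 1 -> legal
(0,4): flips 2 -> legal
(1,0): flips 2 -> legal
(1,4): flips 1 -> legal
(2,4): flips 1 -> legal
(3,1): flips 1 -> legal
(3,4): no bracket -> illegal
(4,1): flips 1 -> legal
(4,2): flips 1 -> legal
(4,4): no bracket -> illegal
(4,5): no bracket -> illegal
(5,2): no bracket -> illegal
(5,3): flips 1 -> legal
(5,5): no bracket -> illegal
B mobility = 9
-- W to move --
(0,0): flips 2 -> legal
(1,0): flips 1 -> legal
(1,4): flips 1 -> legal
(2,4): flips 3 -> legal
(3,1): flips 2 -> legal
(3,4): flips 1 -> legal
(4,0): flips 1 -> legal
(4,1): no bracket -> illegal
(4,2): no bracket -> illegal
(4,4): flips 2 -> legal
W mobility = 8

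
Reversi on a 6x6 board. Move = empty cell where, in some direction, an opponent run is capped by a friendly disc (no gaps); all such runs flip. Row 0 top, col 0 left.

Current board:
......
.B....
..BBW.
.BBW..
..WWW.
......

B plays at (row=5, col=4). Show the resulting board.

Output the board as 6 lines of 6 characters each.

Place B at (5,4); scan 8 dirs for brackets.
Dir NW: opp run (4,3) capped by B -> flip
Dir N: opp run (4,4), next='.' -> no flip
Dir NE: first cell '.' (not opp) -> no flip
Dir W: first cell '.' (not opp) -> no flip
Dir E: first cell '.' (not opp) -> no flip
Dir SW: edge -> no flip
Dir S: edge -> no flip
Dir SE: edge -> no flip
All flips: (4,3)

Answer: ......
.B....
..BBW.
.BBW..
..WBW.
....B.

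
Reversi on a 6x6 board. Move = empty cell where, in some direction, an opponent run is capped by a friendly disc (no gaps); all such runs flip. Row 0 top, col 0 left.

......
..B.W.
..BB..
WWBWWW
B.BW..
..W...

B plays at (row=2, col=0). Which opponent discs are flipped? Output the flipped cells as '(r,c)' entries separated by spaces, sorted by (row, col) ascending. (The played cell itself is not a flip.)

Dir NW: edge -> no flip
Dir N: first cell '.' (not opp) -> no flip
Dir NE: first cell '.' (not opp) -> no flip
Dir W: edge -> no flip
Dir E: first cell '.' (not opp) -> no flip
Dir SW: edge -> no flip
Dir S: opp run (3,0) capped by B -> flip
Dir SE: opp run (3,1) capped by B -> flip

Answer: (3,0) (3,1)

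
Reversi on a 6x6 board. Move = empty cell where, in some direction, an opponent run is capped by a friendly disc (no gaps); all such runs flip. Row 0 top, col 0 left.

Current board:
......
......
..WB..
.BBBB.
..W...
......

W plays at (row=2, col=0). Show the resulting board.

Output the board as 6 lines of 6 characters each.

Answer: ......
......
W.WB..
.WBBB.
..W...
......

Derivation:
Place W at (2,0); scan 8 dirs for brackets.
Dir NW: edge -> no flip
Dir N: first cell '.' (not opp) -> no flip
Dir NE: first cell '.' (not opp) -> no flip
Dir W: edge -> no flip
Dir E: first cell '.' (not opp) -> no flip
Dir SW: edge -> no flip
Dir S: first cell '.' (not opp) -> no flip
Dir SE: opp run (3,1) capped by W -> flip
All flips: (3,1)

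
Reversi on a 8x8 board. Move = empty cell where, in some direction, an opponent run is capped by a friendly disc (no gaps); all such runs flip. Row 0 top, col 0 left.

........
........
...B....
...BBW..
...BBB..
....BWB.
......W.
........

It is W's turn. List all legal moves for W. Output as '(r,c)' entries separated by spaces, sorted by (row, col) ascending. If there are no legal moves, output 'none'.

(1,2): no bracket -> illegal
(1,3): no bracket -> illegal
(1,4): no bracket -> illegal
(2,2): flips 2 -> legal
(2,4): no bracket -> illegal
(2,5): no bracket -> illegal
(3,2): flips 2 -> legal
(3,6): no bracket -> illegal
(4,2): no bracket -> illegal
(4,6): flips 1 -> legal
(4,7): no bracket -> illegal
(5,2): no bracket -> illegal
(5,3): flips 2 -> legal
(5,7): flips 1 -> legal
(6,3): no bracket -> illegal
(6,4): no bracket -> illegal
(6,5): no bracket -> illegal
(6,7): no bracket -> illegal

Answer: (2,2) (3,2) (4,6) (5,3) (5,7)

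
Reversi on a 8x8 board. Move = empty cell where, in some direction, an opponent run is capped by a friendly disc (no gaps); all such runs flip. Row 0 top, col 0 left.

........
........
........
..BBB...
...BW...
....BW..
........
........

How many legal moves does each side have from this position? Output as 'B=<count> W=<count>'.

Answer: B=3 W=5

Derivation:
-- B to move --
(3,5): no bracket -> illegal
(4,5): flips 1 -> legal
(4,6): no bracket -> illegal
(5,3): no bracket -> illegal
(5,6): flips 1 -> legal
(6,4): no bracket -> illegal
(6,5): no bracket -> illegal
(6,6): flips 2 -> legal
B mobility = 3
-- W to move --
(2,1): no bracket -> illegal
(2,2): flips 1 -> legal
(2,3): no bracket -> illegal
(2,4): flips 1 -> legal
(2,5): no bracket -> illegal
(3,1): no bracket -> illegal
(3,5): no bracket -> illegal
(4,1): no bracket -> illegal
(4,2): flips 1 -> legal
(4,5): no bracket -> illegal
(5,2): no bracket -> illegal
(5,3): flips 1 -> legal
(6,3): no bracket -> illegal
(6,4): flips 1 -> legal
(6,5): no bracket -> illegal
W mobility = 5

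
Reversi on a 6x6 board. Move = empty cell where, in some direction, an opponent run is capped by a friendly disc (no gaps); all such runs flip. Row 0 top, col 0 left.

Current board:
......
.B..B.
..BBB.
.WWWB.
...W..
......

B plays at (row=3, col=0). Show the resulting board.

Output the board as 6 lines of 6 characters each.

Place B at (3,0); scan 8 dirs for brackets.
Dir NW: edge -> no flip
Dir N: first cell '.' (not opp) -> no flip
Dir NE: first cell '.' (not opp) -> no flip
Dir W: edge -> no flip
Dir E: opp run (3,1) (3,2) (3,3) capped by B -> flip
Dir SW: edge -> no flip
Dir S: first cell '.' (not opp) -> no flip
Dir SE: first cell '.' (not opp) -> no flip
All flips: (3,1) (3,2) (3,3)

Answer: ......
.B..B.
..BBB.
BBBBB.
...W..
......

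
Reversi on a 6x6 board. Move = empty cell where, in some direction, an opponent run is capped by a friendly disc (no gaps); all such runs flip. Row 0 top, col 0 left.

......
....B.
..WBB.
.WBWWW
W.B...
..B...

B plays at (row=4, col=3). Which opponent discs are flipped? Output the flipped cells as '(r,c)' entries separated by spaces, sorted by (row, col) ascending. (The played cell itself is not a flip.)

Dir NW: first cell 'B' (not opp) -> no flip
Dir N: opp run (3,3) capped by B -> flip
Dir NE: opp run (3,4), next='.' -> no flip
Dir W: first cell 'B' (not opp) -> no flip
Dir E: first cell '.' (not opp) -> no flip
Dir SW: first cell 'B' (not opp) -> no flip
Dir S: first cell '.' (not opp) -> no flip
Dir SE: first cell '.' (not opp) -> no flip

Answer: (3,3)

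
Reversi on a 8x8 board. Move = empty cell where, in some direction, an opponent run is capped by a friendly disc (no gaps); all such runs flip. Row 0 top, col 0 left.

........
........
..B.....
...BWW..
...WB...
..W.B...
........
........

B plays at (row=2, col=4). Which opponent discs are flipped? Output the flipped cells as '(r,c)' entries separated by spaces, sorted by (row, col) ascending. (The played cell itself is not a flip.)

Answer: (3,4)

Derivation:
Dir NW: first cell '.' (not opp) -> no flip
Dir N: first cell '.' (not opp) -> no flip
Dir NE: first cell '.' (not opp) -> no flip
Dir W: first cell '.' (not opp) -> no flip
Dir E: first cell '.' (not opp) -> no flip
Dir SW: first cell 'B' (not opp) -> no flip
Dir S: opp run (3,4) capped by B -> flip
Dir SE: opp run (3,5), next='.' -> no flip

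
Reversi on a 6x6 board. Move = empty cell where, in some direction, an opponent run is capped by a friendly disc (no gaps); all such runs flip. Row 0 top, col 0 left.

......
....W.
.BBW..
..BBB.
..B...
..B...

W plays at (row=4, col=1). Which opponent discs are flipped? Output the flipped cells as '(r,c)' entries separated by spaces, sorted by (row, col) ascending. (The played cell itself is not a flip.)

Answer: (3,2)

Derivation:
Dir NW: first cell '.' (not opp) -> no flip
Dir N: first cell '.' (not opp) -> no flip
Dir NE: opp run (3,2) capped by W -> flip
Dir W: first cell '.' (not opp) -> no flip
Dir E: opp run (4,2), next='.' -> no flip
Dir SW: first cell '.' (not opp) -> no flip
Dir S: first cell '.' (not opp) -> no flip
Dir SE: opp run (5,2), next=edge -> no flip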